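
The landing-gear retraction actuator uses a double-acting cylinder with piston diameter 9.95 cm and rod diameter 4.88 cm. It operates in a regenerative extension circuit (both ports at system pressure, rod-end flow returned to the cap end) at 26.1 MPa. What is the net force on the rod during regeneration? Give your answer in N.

F ≈ 48800 N

With equal pressure on both faces, forces on the annular region cancel; the net push is pressure × rod cross-section.
Rod cross-section A_rod = π/4 × (4.88 cm)² = 18.70 cm^2
F = P × A_rod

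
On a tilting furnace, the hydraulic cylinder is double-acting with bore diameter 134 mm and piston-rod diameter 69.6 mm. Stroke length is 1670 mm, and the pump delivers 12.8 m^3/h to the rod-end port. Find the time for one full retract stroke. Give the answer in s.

Rod-side annular area A_ann = π/4 × (134² − 69.6²) = 10300 mm^2
Swept volume V = A × L; t = V / Q = A·L / Q

t ≈ 4.84 s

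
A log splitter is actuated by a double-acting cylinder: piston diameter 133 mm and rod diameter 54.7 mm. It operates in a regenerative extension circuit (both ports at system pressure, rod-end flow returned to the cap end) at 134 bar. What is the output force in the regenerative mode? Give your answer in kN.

With equal pressure on both faces, forces on the annular region cancel; the net push is pressure × rod cross-section.
Rod cross-section A_rod = π/4 × (54.7 mm)² = 2350 mm^2
F = P × A_rod

F ≈ 31.5 kN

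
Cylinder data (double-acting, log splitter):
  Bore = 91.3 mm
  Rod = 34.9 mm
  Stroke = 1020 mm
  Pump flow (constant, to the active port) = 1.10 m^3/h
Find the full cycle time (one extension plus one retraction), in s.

t ≈ 40.5 s

Cap-side area A_cap = π/4 × (91.3 mm)² = 6547 mm^2
Rod-side annular area A_ann = π/4 × (91.3² − 34.9²) = 5590 mm^2
t_ext = A_cap·L/Q = 21.85 s
t_ret = A_ann·L/Q = 18.66 s
t_cycle = t_ext + t_ret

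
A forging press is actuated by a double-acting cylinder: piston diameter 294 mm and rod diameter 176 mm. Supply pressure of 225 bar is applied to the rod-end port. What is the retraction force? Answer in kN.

Rod-side annular area A_ann = π/4 × (294² − 176²) = 43560 mm^2
On retraction the pressure acts on the annular area (bore minus rod).
F = P × A_ann

F ≈ 980 kN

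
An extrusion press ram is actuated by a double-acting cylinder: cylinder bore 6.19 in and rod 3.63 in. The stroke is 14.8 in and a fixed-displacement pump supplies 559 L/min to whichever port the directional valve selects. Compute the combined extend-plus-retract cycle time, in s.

t ≈ 1.30 s

Cap-side area A_cap = π/4 × (6.19 in)² = 30.09 in^2
Rod-side annular area A_ann = π/4 × (6.19² − 3.63²) = 19.74 in^2
t_ext = A_cap·L/Q = 0.7834 s
t_ret = A_ann·L/Q = 0.5140 s
t_cycle = t_ext + t_ret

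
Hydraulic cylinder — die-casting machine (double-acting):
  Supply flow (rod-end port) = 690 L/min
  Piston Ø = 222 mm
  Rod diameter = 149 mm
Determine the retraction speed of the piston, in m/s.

Rod-side annular area A_ann = π/4 × (222² − 149²) = 21270 mm^2
Flow into the rod-end port fills the annular volume.
v = Q / A

v ≈ 0.541 m/s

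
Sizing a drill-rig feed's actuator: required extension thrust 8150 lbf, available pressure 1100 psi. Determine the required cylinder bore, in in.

Extension force acts on the full piston face: F = P × (π/4)D².
D = √(4F / (πP)) = √(4 × 8150 lbf / (π × 1100 psi))

D ≈ 3.07 in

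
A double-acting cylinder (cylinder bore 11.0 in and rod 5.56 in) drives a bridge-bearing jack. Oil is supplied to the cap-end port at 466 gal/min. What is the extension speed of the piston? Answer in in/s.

v ≈ 18.9 in/s

Cap-side area A_cap = π/4 × (11.0 in)² = 95.03 in^2
v = Q / A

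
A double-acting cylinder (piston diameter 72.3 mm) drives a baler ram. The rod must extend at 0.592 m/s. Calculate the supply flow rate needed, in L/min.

Q ≈ 146 L/min

Cap-side area A_cap = π/4 × (72.3 mm)² = 4106 mm^2
Q = A × v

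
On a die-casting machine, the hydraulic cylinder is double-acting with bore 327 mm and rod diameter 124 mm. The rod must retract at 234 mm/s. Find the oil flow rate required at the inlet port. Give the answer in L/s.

Q ≈ 16.8 L/s

Rod-side annular area A_ann = π/4 × (327² − 124²) = 71910 mm^2
Q = A × v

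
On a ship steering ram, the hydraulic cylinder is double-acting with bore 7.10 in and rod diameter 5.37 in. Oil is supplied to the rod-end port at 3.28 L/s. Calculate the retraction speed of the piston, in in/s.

v ≈ 11.8 in/s

Rod-side annular area A_ann = π/4 × (7.10² − 5.37²) = 16.94 in^2
Flow into the rod-end port fills the annular volume.
v = Q / A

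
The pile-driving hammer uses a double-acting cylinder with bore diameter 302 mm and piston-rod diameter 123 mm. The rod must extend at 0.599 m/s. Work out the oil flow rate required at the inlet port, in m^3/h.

Q ≈ 154 m^3/h

Cap-side area A_cap = π/4 × (302 mm)² = 71630 mm^2
Q = A × v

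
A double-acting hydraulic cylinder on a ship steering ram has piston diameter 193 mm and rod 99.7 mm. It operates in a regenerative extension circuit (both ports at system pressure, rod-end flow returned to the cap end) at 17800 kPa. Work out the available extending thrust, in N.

F ≈ 1.39e5 N

With equal pressure on both faces, forces on the annular region cancel; the net push is pressure × rod cross-section.
Rod cross-section A_rod = π/4 × (99.7 mm)² = 7807 mm^2
F = P × A_rod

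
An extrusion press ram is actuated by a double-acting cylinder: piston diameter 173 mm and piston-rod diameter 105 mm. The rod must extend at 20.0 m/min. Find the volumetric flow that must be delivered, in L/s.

Cap-side area A_cap = π/4 × (173 mm)² = 23510 mm^2
Q = A × v

Q ≈ 7.84 L/s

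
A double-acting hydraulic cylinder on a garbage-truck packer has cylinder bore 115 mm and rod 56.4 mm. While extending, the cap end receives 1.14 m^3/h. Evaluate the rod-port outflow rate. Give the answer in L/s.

Q_out ≈ 0.241 L/s

Cap-side area A_cap = π/4 × (115 mm)² = 10390 mm^2
Rod-side annular area A_ann = π/4 × (115² − 56.4²) = 7889 mm^2
Piston speed v = Q_in/A_cap; rod-end outflow Q_out = v × A_ann = Q_in × A_ann/A_cap.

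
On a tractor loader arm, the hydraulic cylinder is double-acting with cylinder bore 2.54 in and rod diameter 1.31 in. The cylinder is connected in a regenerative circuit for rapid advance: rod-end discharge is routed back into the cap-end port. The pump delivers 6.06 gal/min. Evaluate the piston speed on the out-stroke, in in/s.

In regeneration the rod-end outflow joins the pump flow into the cap end, so the net volume the pump must supply per unit advance equals the rod cross-section area.
Rod cross-section A_rod = π/4 × (1.31 in)² = 1.348 in^2
v = Q_pump / A_rod

v ≈ 17.3 in/s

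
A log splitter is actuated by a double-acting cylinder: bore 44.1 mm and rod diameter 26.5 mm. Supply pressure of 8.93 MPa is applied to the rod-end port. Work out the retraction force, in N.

F ≈ 8710 N

Rod-side annular area A_ann = π/4 × (44.1² − 26.5²) = 975.9 mm^2
On retraction the pressure acts on the annular area (bore minus rod).
F = P × A_ann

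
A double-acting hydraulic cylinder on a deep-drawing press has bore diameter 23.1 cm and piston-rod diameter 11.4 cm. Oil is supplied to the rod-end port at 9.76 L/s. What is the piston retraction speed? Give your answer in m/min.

v ≈ 18.5 m/min

Rod-side annular area A_ann = π/4 × (23.1² − 11.4²) = 317.0 cm^2
Flow into the rod-end port fills the annular volume.
v = Q / A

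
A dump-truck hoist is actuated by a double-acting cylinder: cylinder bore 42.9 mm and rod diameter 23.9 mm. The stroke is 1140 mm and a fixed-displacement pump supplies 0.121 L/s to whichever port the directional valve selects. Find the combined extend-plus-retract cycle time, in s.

t ≈ 23.0 s

Cap-side area A_cap = π/4 × (42.9 mm)² = 1445 mm^2
Rod-side annular area A_ann = π/4 × (42.9² − 23.9²) = 996.8 mm^2
t_ext = A_cap·L/Q = 13.62 s
t_ret = A_ann·L/Q = 9.392 s
t_cycle = t_ext + t_ret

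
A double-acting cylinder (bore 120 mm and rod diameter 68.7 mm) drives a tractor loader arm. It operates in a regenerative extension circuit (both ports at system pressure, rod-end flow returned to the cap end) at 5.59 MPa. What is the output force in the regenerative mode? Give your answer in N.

With equal pressure on both faces, forces on the annular region cancel; the net push is pressure × rod cross-section.
Rod cross-section A_rod = π/4 × (68.7 mm)² = 3707 mm^2
F = P × A_rod

F ≈ 20700 N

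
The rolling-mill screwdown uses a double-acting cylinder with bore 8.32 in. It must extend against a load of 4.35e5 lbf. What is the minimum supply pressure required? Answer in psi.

P ≈ 8000 psi

Cap-side area A_cap = π/4 × (8.32 in)² = 54.37 in^2
P = F / A = 4.35e5 lbf / A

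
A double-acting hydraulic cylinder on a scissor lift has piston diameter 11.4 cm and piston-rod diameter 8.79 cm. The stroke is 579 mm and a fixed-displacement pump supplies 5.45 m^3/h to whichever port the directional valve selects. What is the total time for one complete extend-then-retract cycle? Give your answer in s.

t ≈ 5.49 s

Cap-side area A_cap = π/4 × (11.4 cm)² = 102.1 cm^2
Rod-side annular area A_ann = π/4 × (11.4² − 8.79²) = 41.39 cm^2
t_ext = A_cap·L/Q = 3.904 s
t_ret = A_ann·L/Q = 1.583 s
t_cycle = t_ext + t_ret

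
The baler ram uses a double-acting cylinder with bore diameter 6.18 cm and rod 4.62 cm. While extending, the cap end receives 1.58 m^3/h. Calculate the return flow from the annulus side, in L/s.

Q_out ≈ 0.194 L/s

Cap-side area A_cap = π/4 × (6.18 cm)² = 30.00 cm^2
Rod-side annular area A_ann = π/4 × (6.18² − 4.62²) = 13.23 cm^2
Piston speed v = Q_in/A_cap; rod-end outflow Q_out = v × A_ann = Q_in × A_ann/A_cap.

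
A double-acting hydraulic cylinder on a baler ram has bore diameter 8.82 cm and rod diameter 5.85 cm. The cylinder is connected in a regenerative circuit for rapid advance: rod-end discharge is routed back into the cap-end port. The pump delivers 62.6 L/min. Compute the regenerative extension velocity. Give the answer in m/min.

In regeneration the rod-end outflow joins the pump flow into the cap end, so the net volume the pump must supply per unit advance equals the rod cross-section area.
Rod cross-section A_rod = π/4 × (5.85 cm)² = 26.88 cm^2
v = Q_pump / A_rod

v ≈ 23.3 m/min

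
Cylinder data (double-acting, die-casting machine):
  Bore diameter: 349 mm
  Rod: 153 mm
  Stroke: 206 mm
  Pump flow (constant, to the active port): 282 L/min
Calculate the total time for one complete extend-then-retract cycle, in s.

Cap-side area A_cap = π/4 × (349 mm)² = 95660 mm^2
Rod-side annular area A_ann = π/4 × (349² − 153²) = 77280 mm^2
t_ext = A_cap·L/Q = 4.193 s
t_ret = A_ann·L/Q = 3.387 s
t_cycle = t_ext + t_ret

t ≈ 7.58 s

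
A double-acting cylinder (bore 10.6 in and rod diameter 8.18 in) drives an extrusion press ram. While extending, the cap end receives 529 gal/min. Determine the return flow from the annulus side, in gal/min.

Q_out ≈ 214 gal/min

Cap-side area A_cap = π/4 × (10.6 in)² = 88.25 in^2
Rod-side annular area A_ann = π/4 × (10.6² − 8.18²) = 35.69 in^2
Piston speed v = Q_in/A_cap; rod-end outflow Q_out = v × A_ann = Q_in × A_ann/A_cap.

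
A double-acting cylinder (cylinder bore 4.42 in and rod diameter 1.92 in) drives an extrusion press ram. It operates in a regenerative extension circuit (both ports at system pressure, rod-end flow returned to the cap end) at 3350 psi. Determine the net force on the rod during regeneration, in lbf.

With equal pressure on both faces, forces on the annular region cancel; the net push is pressure × rod cross-section.
Rod cross-section A_rod = π/4 × (1.92 in)² = 2.895 in^2
F = P × A_rod

F ≈ 9700 lbf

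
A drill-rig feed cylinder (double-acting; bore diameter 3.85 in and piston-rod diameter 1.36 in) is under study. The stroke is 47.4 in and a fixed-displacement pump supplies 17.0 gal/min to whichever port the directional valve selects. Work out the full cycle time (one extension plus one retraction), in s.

t ≈ 15.8 s

Cap-side area A_cap = π/4 × (3.85 in)² = 11.64 in^2
Rod-side annular area A_ann = π/4 × (3.85² − 1.36²) = 10.19 in^2
t_ext = A_cap·L/Q = 8.431 s
t_ret = A_ann·L/Q = 7.379 s
t_cycle = t_ext + t_ret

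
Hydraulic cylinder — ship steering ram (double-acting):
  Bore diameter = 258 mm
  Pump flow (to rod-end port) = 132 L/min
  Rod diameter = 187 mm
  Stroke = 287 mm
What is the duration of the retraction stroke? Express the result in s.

t ≈ 3.24 s

Rod-side annular area A_ann = π/4 × (258² − 187²) = 24810 mm^2
Swept volume V = A × L; t = V / Q = A·L / Q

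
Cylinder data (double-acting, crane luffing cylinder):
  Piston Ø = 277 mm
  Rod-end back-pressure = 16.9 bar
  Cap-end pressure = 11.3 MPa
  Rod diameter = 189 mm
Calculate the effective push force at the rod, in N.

F ≈ 6.27e5 N

Cap-side area A_cap = π/4 × (277 mm)² = 60260 mm^2
Rod-side annular area A_ann = π/4 × (277² − 189²) = 32210 mm^2
Net thrust = P_cap·A_cap − P_rod·A_ann = 6.810e5 N − 54430 N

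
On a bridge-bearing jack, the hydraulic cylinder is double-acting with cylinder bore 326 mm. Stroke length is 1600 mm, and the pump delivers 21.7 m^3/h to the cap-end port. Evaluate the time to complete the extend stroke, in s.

Cap-side area A_cap = π/4 × (326 mm)² = 83470 mm^2
Swept volume V = A × L; t = V / Q = A·L / Q

t ≈ 22.2 s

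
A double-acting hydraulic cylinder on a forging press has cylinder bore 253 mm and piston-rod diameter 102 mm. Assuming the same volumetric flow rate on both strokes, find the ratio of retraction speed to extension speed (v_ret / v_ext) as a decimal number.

Cap-side area A_cap = π/4 × (253 mm)² = 50270 mm^2
Rod-side annular area A_ann = π/4 × (253² − 102²) = 42100 mm^2
For equal Q, v ∝ 1/A, so v_ret/v_ext = A_cap/A_ann.

v_ret/v_ext ≈ 1.19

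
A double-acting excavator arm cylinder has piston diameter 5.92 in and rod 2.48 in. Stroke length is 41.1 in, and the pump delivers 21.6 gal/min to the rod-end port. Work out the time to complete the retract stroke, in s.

t ≈ 11.2 s

Rod-side annular area A_ann = π/4 × (5.92² − 2.48²) = 22.69 in^2
Swept volume V = A × L; t = V / Q = A·L / Q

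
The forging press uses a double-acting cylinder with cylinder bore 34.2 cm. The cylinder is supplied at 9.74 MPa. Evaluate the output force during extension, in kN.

F ≈ 895 kN

Cap-side area A_cap = π/4 × (34.2 cm)² = 918.6 cm^2
F = P × A_cap = 9.74 MPa × A_cap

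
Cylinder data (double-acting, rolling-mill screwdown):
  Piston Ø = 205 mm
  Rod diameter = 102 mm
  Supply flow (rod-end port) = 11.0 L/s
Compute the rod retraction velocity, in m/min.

v ≈ 26.6 m/min

Rod-side annular area A_ann = π/4 × (205² − 102²) = 24840 mm^2
Flow into the rod-end port fills the annular volume.
v = Q / A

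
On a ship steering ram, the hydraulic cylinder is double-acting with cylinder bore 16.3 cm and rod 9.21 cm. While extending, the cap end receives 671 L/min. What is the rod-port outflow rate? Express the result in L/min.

Q_out ≈ 457 L/min

Cap-side area A_cap = π/4 × (16.3 cm)² = 208.7 cm^2
Rod-side annular area A_ann = π/4 × (16.3² − 9.21²) = 142.1 cm^2
Piston speed v = Q_in/A_cap; rod-end outflow Q_out = v × A_ann = Q_in × A_ann/A_cap.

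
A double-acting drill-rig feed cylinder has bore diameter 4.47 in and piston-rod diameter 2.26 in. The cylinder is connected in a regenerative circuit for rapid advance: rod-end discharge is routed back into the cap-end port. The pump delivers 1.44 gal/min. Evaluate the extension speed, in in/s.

In regeneration the rod-end outflow joins the pump flow into the cap end, so the net volume the pump must supply per unit advance equals the rod cross-section area.
Rod cross-section A_rod = π/4 × (2.26 in)² = 4.011 in^2
v = Q_pump / A_rod

v ≈ 1.38 in/s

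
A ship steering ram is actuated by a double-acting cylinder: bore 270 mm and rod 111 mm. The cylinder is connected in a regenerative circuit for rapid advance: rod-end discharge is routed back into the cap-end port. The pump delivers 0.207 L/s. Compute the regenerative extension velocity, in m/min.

In regeneration the rod-end outflow joins the pump flow into the cap end, so the net volume the pump must supply per unit advance equals the rod cross-section area.
Rod cross-section A_rod = π/4 × (111 mm)² = 9677 mm^2
v = Q_pump / A_rod

v ≈ 1.28 m/min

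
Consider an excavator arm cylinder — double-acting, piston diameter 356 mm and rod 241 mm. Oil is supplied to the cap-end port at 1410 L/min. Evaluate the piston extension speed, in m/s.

Cap-side area A_cap = π/4 × (356 mm)² = 99540 mm^2
v = Q / A

v ≈ 0.236 m/s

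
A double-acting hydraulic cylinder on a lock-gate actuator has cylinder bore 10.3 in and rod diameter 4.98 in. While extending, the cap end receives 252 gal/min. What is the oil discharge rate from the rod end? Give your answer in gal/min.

Cap-side area A_cap = π/4 × (10.3 in)² = 83.32 in^2
Rod-side annular area A_ann = π/4 × (10.3² − 4.98²) = 63.84 in^2
Piston speed v = Q_in/A_cap; rod-end outflow Q_out = v × A_ann = Q_in × A_ann/A_cap.

Q_out ≈ 193 gal/min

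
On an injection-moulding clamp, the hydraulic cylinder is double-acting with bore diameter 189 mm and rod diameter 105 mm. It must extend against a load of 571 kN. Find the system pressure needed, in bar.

P ≈ 204 bar

Cap-side area A_cap = π/4 × (189 mm)² = 28060 mm^2
P = F / A = 571 kN / A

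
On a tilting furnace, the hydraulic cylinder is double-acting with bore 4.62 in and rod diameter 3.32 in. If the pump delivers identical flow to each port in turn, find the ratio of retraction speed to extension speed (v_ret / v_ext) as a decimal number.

Cap-side area A_cap = π/4 × (4.62 in)² = 16.76 in^2
Rod-side annular area A_ann = π/4 × (4.62² − 3.32²) = 8.107 in^2
For equal Q, v ∝ 1/A, so v_ret/v_ext = A_cap/A_ann.

v_ret/v_ext ≈ 2.07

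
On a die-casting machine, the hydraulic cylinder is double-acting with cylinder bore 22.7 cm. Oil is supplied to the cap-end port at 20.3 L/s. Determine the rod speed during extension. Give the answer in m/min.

v ≈ 30.1 m/min

Cap-side area A_cap = π/4 × (22.7 cm)² = 404.7 cm^2
v = Q / A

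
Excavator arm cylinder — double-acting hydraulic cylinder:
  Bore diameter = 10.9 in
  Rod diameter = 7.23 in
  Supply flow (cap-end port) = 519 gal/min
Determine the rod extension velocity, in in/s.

Cap-side area A_cap = π/4 × (10.9 in)² = 93.31 in^2
v = Q / A

v ≈ 21.4 in/s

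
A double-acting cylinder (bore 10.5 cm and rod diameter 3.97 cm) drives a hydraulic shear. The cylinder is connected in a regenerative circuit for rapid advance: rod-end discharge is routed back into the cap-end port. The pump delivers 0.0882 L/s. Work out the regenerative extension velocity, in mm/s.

v ≈ 71.3 mm/s

In regeneration the rod-end outflow joins the pump flow into the cap end, so the net volume the pump must supply per unit advance equals the rod cross-section area.
Rod cross-section A_rod = π/4 × (3.97 cm)² = 12.38 cm^2
v = Q_pump / A_rod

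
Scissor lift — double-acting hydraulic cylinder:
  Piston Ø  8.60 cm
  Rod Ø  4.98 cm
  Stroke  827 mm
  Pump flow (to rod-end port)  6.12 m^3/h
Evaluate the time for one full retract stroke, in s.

t ≈ 1.88 s

Rod-side annular area A_ann = π/4 × (8.60² − 4.98²) = 38.61 cm^2
Swept volume V = A × L; t = V / Q = A·L / Q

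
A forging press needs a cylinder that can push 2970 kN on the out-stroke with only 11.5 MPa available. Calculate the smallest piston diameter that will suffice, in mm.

Extension force acts on the full piston face: F = P × (π/4)D².
D = √(4F / (πP)) = √(4 × 2970 kN / (π × 11.5 MPa))

D ≈ 573 mm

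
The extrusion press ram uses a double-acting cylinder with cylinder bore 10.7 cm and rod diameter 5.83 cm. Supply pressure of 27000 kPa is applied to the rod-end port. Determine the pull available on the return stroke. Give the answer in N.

Rod-side annular area A_ann = π/4 × (10.7² − 5.83²) = 63.23 cm^2
On retraction the pressure acts on the annular area (bore minus rod).
F = P × A_ann

F ≈ 1.71e5 N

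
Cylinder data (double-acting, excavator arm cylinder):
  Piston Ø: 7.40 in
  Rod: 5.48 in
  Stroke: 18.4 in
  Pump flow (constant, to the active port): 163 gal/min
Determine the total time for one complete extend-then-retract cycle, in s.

Cap-side area A_cap = π/4 × (7.40 in)² = 43.01 in^2
Rod-side annular area A_ann = π/4 × (7.40² − 5.48²) = 19.42 in^2
t_ext = A_cap·L/Q = 1.261 s
t_ret = A_ann·L/Q = 0.5695 s
t_cycle = t_ext + t_ret

t ≈ 1.83 s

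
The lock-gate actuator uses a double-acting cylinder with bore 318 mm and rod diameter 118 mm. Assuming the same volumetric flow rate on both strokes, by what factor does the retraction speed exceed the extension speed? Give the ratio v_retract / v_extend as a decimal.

Cap-side area A_cap = π/4 × (318 mm)² = 79420 mm^2
Rod-side annular area A_ann = π/4 × (318² − 118²) = 68490 mm^2
For equal Q, v ∝ 1/A, so v_ret/v_ext = A_cap/A_ann.

v_ret/v_ext ≈ 1.16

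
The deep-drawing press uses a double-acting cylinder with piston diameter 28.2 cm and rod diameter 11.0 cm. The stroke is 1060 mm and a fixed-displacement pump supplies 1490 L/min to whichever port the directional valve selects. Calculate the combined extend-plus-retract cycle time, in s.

t ≈ 4.93 s

Cap-side area A_cap = π/4 × (28.2 cm)² = 624.6 cm^2
Rod-side annular area A_ann = π/4 × (28.2² − 11.0²) = 529.5 cm^2
t_ext = A_cap·L/Q = 2.666 s
t_ret = A_ann·L/Q = 2.260 s
t_cycle = t_ext + t_ret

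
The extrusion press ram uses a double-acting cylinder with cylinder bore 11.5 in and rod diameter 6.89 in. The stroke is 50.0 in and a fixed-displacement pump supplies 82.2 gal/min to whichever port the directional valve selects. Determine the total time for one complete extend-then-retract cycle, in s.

t ≈ 26.9 s

Cap-side area A_cap = π/4 × (11.5 in)² = 103.9 in^2
Rod-side annular area A_ann = π/4 × (11.5² − 6.89²) = 66.58 in^2
t_ext = A_cap·L/Q = 16.41 s
t_ret = A_ann·L/Q = 10.52 s
t_cycle = t_ext + t_ret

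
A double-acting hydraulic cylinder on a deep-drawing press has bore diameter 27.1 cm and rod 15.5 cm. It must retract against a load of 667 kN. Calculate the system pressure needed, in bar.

Rod-side annular area A_ann = π/4 × (27.1² − 15.5²) = 388.1 cm^2
Retraction: pressure acts on the annular area.
P = F / A = 667 kN / A

P ≈ 172 bar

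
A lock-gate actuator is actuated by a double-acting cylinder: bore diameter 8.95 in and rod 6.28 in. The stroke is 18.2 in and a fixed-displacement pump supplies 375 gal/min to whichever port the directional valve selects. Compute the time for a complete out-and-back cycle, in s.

Cap-side area A_cap = π/4 × (8.95 in)² = 62.91 in^2
Rod-side annular area A_ann = π/4 × (8.95² − 6.28²) = 31.94 in^2
t_ext = A_cap·L/Q = 0.7931 s
t_ret = A_ann·L/Q = 0.4026 s
t_cycle = t_ext + t_ret

t ≈ 1.20 s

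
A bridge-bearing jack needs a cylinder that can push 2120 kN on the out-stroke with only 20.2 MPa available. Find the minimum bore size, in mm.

D ≈ 366 mm

Extension force acts on the full piston face: F = P × (π/4)D².
D = √(4F / (πP)) = √(4 × 2120 kN / (π × 20.2 MPa))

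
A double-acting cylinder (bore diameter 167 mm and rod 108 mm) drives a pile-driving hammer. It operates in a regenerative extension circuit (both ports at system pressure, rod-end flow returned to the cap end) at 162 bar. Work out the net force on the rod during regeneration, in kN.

F ≈ 148 kN

With equal pressure on both faces, forces on the annular region cancel; the net push is pressure × rod cross-section.
Rod cross-section A_rod = π/4 × (108 mm)² = 9161 mm^2
F = P × A_rod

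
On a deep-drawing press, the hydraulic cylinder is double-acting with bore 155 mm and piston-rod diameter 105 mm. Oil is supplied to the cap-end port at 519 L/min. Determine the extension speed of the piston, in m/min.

Cap-side area A_cap = π/4 × (155 mm)² = 18870 mm^2
v = Q / A

v ≈ 27.5 m/min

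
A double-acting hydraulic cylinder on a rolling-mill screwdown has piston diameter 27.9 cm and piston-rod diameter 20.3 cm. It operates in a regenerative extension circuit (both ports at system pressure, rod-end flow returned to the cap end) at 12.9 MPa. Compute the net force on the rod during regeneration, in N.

F ≈ 4.18e5 N

With equal pressure on both faces, forces on the annular region cancel; the net push is pressure × rod cross-section.
Rod cross-section A_rod = π/4 × (20.3 cm)² = 323.7 cm^2
F = P × A_rod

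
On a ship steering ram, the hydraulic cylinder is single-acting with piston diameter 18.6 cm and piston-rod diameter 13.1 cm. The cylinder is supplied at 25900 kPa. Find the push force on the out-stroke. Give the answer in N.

F ≈ 7.04e5 N

Cap-side area A_cap = π/4 × (18.6 cm)² = 271.7 cm^2
F = P × A_cap = 25900 kPa × A_cap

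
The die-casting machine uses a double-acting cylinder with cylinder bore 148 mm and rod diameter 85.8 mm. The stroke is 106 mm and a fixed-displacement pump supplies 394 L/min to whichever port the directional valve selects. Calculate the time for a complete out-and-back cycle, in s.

Cap-side area A_cap = π/4 × (148 mm)² = 17200 mm^2
Rod-side annular area A_ann = π/4 × (148² − 85.8²) = 11420 mm^2
t_ext = A_cap·L/Q = 0.2777 s
t_ret = A_ann·L/Q = 0.1844 s
t_cycle = t_ext + t_ret

t ≈ 0.462 s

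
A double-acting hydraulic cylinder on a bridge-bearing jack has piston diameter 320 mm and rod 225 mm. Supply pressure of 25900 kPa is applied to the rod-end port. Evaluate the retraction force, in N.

F ≈ 1.05e6 N

Rod-side annular area A_ann = π/4 × (320² − 225²) = 40660 mm^2
On retraction the pressure acts on the annular area (bore minus rod).
F = P × A_ann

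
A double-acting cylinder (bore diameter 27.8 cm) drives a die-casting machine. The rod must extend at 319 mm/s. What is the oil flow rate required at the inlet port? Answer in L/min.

Cap-side area A_cap = π/4 × (27.8 cm)² = 607.0 cm^2
Q = A × v

Q ≈ 1160 L/min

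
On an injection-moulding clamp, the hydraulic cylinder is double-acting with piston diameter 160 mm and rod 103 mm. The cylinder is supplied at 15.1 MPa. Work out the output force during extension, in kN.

F ≈ 304 kN

Cap-side area A_cap = π/4 × (160 mm)² = 20110 mm^2
F = P × A_cap = 15.1 MPa × A_cap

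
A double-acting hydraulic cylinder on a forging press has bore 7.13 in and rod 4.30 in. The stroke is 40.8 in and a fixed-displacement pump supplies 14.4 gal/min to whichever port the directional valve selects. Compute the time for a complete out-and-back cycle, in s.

Cap-side area A_cap = π/4 × (7.13 in)² = 39.93 in^2
Rod-side annular area A_ann = π/4 × (7.13² − 4.30²) = 25.41 in^2
t_ext = A_cap·L/Q = 29.38 s
t_ret = A_ann·L/Q = 18.70 s
t_cycle = t_ext + t_ret

t ≈ 48.1 s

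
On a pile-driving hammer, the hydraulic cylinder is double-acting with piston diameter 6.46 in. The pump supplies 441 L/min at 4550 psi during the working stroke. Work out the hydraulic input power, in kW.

Hydraulic power = P × Q

W ≈ 231 kW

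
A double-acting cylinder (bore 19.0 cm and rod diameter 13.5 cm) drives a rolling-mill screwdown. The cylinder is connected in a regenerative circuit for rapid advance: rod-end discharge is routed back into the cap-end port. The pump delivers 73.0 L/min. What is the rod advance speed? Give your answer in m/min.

In regeneration the rod-end outflow joins the pump flow into the cap end, so the net volume the pump must supply per unit advance equals the rod cross-section area.
Rod cross-section A_rod = π/4 × (13.5 cm)² = 143.1 cm^2
v = Q_pump / A_rod

v ≈ 5.10 m/min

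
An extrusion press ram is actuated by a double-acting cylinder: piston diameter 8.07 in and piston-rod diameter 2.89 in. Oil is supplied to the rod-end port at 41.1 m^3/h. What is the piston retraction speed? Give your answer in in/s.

v ≈ 15.6 in/s

Rod-side annular area A_ann = π/4 × (8.07² − 2.89²) = 44.59 in^2
Flow into the rod-end port fills the annular volume.
v = Q / A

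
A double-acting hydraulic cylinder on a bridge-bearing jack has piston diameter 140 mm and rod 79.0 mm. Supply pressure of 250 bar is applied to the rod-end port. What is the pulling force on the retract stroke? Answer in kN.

Rod-side annular area A_ann = π/4 × (140² − 79.0²) = 10490 mm^2
On retraction the pressure acts on the annular area (bore minus rod).
F = P × A_ann

F ≈ 262 kN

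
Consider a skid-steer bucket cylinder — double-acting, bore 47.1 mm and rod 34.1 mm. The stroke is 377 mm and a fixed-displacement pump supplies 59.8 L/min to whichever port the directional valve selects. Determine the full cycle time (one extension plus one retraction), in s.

Cap-side area A_cap = π/4 × (47.1 mm)² = 1742 mm^2
Rod-side annular area A_ann = π/4 × (47.1² − 34.1²) = 829.1 mm^2
t_ext = A_cap·L/Q = 0.6591 s
t_ret = A_ann·L/Q = 0.3136 s
t_cycle = t_ext + t_ret

t ≈ 0.973 s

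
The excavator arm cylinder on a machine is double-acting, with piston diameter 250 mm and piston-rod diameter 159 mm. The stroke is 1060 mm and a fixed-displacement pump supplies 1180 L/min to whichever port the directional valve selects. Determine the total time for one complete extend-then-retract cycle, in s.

t ≈ 4.22 s

Cap-side area A_cap = π/4 × (250 mm)² = 49090 mm^2
Rod-side annular area A_ann = π/4 × (250² − 159²) = 29230 mm^2
t_ext = A_cap·L/Q = 2.646 s
t_ret = A_ann·L/Q = 1.576 s
t_cycle = t_ext + t_ret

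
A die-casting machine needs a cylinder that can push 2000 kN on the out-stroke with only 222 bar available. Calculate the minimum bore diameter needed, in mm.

D ≈ 339 mm

Extension force acts on the full piston face: F = P × (π/4)D².
D = √(4F / (πP)) = √(4 × 2000 kN / (π × 222 bar))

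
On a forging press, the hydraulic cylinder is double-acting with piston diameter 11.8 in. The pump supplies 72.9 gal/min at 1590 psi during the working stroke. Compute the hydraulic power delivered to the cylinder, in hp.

W ≈ 67.6 hp

Hydraulic power = P × Q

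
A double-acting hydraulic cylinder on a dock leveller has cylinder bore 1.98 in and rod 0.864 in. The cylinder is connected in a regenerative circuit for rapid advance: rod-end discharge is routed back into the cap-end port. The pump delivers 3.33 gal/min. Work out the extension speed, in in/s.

v ≈ 21.9 in/s

In regeneration the rod-end outflow joins the pump flow into the cap end, so the net volume the pump must supply per unit advance equals the rod cross-section area.
Rod cross-section A_rod = π/4 × (0.864 in)² = 0.5863 in^2
v = Q_pump / A_rod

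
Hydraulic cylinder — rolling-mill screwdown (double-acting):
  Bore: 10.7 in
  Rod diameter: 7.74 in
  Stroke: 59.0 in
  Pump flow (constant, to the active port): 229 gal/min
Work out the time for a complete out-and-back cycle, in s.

Cap-side area A_cap = π/4 × (10.7 in)² = 89.92 in^2
Rod-side annular area A_ann = π/4 × (10.7² − 7.74²) = 42.87 in^2
t_ext = A_cap·L/Q = 6.017 s
t_ret = A_ann·L/Q = 2.869 s
t_cycle = t_ext + t_ret

t ≈ 8.89 s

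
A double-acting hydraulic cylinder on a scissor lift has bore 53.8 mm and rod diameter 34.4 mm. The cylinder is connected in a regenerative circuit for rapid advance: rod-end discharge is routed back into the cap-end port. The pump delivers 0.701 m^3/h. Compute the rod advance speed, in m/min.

v ≈ 12.6 m/min

In regeneration the rod-end outflow joins the pump flow into the cap end, so the net volume the pump must supply per unit advance equals the rod cross-section area.
Rod cross-section A_rod = π/4 × (34.4 mm)² = 929.4 mm^2
v = Q_pump / A_rod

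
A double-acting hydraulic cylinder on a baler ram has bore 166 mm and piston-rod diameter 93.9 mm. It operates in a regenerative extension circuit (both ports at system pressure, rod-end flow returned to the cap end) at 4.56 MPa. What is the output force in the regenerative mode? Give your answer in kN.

F ≈ 31.6 kN

With equal pressure on both faces, forces on the annular region cancel; the net push is pressure × rod cross-section.
Rod cross-section A_rod = π/4 × (93.9 mm)² = 6925 mm^2
F = P × A_rod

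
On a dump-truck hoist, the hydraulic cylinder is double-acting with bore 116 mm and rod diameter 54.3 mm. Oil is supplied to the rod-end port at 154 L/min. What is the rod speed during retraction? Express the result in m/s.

v ≈ 0.311 m/s

Rod-side annular area A_ann = π/4 × (116² − 54.3²) = 8253 mm^2
Flow into the rod-end port fills the annular volume.
v = Q / A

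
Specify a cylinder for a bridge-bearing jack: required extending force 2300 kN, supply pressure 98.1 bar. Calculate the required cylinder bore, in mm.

D ≈ 546 mm

Extension force acts on the full piston face: F = P × (π/4)D².
D = √(4F / (πP)) = √(4 × 2300 kN / (π × 98.1 bar))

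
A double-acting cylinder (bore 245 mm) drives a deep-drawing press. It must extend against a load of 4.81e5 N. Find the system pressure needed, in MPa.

Cap-side area A_cap = π/4 × (245 mm)² = 47140 mm^2
P = F / A = 4.81e5 N / A

P ≈ 10.2 MPa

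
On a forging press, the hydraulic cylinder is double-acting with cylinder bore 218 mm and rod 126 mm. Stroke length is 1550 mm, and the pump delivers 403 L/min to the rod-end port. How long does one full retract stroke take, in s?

Rod-side annular area A_ann = π/4 × (218² − 126²) = 24860 mm^2
Swept volume V = A × L; t = V / Q = A·L / Q

t ≈ 5.74 s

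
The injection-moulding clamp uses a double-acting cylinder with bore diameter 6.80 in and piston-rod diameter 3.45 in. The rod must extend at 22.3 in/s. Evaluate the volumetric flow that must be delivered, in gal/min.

Cap-side area A_cap = π/4 × (6.80 in)² = 36.32 in^2
Q = A × v

Q ≈ 210 gal/min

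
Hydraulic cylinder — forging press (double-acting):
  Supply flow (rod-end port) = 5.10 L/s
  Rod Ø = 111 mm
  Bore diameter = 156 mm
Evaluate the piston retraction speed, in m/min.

v ≈ 32.4 m/min

Rod-side annular area A_ann = π/4 × (156² − 111²) = 9437 mm^2
Flow into the rod-end port fills the annular volume.
v = Q / A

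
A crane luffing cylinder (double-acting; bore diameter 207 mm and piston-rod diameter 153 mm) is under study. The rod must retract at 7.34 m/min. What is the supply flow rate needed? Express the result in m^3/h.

Rod-side annular area A_ann = π/4 × (207² − 153²) = 15270 mm^2
Q = A × v

Q ≈ 6.72 m^3/h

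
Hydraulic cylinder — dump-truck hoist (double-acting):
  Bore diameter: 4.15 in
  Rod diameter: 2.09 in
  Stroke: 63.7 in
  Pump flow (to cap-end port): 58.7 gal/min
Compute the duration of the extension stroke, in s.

t ≈ 3.81 s

Cap-side area A_cap = π/4 × (4.15 in)² = 13.53 in^2
Swept volume V = A × L; t = V / Q = A·L / Q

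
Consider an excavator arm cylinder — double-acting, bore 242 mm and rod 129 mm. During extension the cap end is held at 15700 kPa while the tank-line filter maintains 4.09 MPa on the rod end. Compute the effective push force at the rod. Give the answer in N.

Cap-side area A_cap = π/4 × (242 mm)² = 46000 mm^2
Rod-side annular area A_ann = π/4 × (242² − 129²) = 32930 mm^2
Net thrust = P_cap·A_cap − P_rod·A_ann = 7.221e5 N − 1.347e5 N

F ≈ 5.87e5 N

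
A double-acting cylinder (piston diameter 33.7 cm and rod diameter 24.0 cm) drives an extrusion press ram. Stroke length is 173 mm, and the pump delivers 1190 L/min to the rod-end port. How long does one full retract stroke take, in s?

Rod-side annular area A_ann = π/4 × (33.7² − 24.0²) = 439.6 cm^2
Swept volume V = A × L; t = V / Q = A·L / Q

t ≈ 0.383 s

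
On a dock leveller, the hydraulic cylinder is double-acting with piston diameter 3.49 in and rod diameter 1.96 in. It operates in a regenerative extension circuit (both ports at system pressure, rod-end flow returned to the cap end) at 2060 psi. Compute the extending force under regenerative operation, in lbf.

With equal pressure on both faces, forces on the annular region cancel; the net push is pressure × rod cross-section.
Rod cross-section A_rod = π/4 × (1.96 in)² = 3.017 in^2
F = P × A_rod

F ≈ 6220 lbf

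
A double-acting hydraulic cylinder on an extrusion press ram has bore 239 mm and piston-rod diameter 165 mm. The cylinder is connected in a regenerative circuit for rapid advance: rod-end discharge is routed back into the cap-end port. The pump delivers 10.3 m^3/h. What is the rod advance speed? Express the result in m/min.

v ≈ 8.03 m/min

In regeneration the rod-end outflow joins the pump flow into the cap end, so the net volume the pump must supply per unit advance equals the rod cross-section area.
Rod cross-section A_rod = π/4 × (165 mm)² = 21380 mm^2
v = Q_pump / A_rod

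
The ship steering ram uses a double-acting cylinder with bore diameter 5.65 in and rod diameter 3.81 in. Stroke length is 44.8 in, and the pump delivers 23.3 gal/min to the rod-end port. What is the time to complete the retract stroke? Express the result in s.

Rod-side annular area A_ann = π/4 × (5.65² − 3.81²) = 13.67 in^2
Swept volume V = A × L; t = V / Q = A·L / Q

t ≈ 6.83 s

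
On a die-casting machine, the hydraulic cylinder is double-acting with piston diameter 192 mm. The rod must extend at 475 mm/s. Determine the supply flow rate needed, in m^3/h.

Cap-side area A_cap = π/4 × (192 mm)² = 28950 mm^2
Q = A × v

Q ≈ 49.5 m^3/h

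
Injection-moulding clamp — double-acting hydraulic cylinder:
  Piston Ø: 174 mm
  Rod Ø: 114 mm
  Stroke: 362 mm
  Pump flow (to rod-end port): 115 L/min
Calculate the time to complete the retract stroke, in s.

Rod-side annular area A_ann = π/4 × (174² − 114²) = 13570 mm^2
Swept volume V = A × L; t = V / Q = A·L / Q

t ≈ 2.56 s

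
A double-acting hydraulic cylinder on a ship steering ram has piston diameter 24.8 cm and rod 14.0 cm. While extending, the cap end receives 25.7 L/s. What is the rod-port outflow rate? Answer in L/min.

Q_out ≈ 1050 L/min

Cap-side area A_cap = π/4 × (24.8 cm)² = 483.1 cm^2
Rod-side annular area A_ann = π/4 × (24.8² − 14.0²) = 329.1 cm^2
Piston speed v = Q_in/A_cap; rod-end outflow Q_out = v × A_ann = Q_in × A_ann/A_cap.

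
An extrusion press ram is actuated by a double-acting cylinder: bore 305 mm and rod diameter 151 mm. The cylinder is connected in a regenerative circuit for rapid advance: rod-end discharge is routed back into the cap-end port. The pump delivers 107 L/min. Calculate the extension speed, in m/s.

In regeneration the rod-end outflow joins the pump flow into the cap end, so the net volume the pump must supply per unit advance equals the rod cross-section area.
Rod cross-section A_rod = π/4 × (151 mm)² = 17910 mm^2
v = Q_pump / A_rod

v ≈ 0.0996 m/s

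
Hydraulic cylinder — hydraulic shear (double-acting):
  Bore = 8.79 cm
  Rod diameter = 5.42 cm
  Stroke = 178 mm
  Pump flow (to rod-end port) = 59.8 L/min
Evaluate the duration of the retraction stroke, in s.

Rod-side annular area A_ann = π/4 × (8.79² − 5.42²) = 37.61 cm^2
Swept volume V = A × L; t = V / Q = A·L / Q

t ≈ 0.672 s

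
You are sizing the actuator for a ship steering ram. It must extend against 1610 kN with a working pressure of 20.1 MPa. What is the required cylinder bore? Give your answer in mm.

Extension force acts on the full piston face: F = P × (π/4)D².
D = √(4F / (πP)) = √(4 × 1610 kN / (π × 20.1 MPa))

D ≈ 319 mm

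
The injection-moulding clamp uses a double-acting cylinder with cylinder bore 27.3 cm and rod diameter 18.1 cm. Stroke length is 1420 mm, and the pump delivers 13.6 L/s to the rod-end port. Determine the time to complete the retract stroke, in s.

t ≈ 3.43 s

Rod-side annular area A_ann = π/4 × (27.3² − 18.1²) = 328.0 cm^2
Swept volume V = A × L; t = V / Q = A·L / Q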